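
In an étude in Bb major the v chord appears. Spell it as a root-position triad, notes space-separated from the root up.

v is built on scale degree 5, which is F in both Bb major and its parallel. Building the minor chord from the parallel minor on F: F–Ab–C.

F Ab C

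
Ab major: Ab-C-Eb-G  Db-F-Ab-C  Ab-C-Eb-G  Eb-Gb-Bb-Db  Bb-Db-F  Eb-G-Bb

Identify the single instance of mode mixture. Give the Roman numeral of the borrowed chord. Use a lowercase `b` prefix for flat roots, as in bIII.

Ab major has the diatonic set Ab, Bbm, Cm, Db, Eb, Fm, Gdim. Ab–C–Eb–G = Abmaj7, Db–F–Ab–C = Dbmaj7, Bb–Db–F = Bbm and Eb–G–Bb = Eb are all diatonic. Eb–Gb–Bb–Db doesn't fit — on degree 5 Ab major would have Eb (V). Ebm7 is the degree-5 chord of Ab minor, so it is the borrowed v7.

v7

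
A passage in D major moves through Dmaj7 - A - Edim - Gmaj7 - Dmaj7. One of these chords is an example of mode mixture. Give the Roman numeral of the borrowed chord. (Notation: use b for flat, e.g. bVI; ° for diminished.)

ii°

In D major the diatonic chords are D, Em, F#m, G, A, Bm, C#dim. Of the given chords, Dmaj7, A and Gmaj7 are diatonic. Edim (E–G–Bb) is not: scale degree 2 in D major carries Em (ii). In D minor the chord on that degree is Edim, so here it functions as ii°, borrowed from the parallel minor.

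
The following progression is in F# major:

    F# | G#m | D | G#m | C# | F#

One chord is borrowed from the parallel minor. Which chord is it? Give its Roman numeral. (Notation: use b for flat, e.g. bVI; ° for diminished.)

bVI

F# major has the diatonic set F#, G#m, A#m, B, C#, D#m, E#dim. Of the given chords, F#, G#m and C# are diatonic. D (D–F#–A) is not: scale degree 6 in F# major carries D#m (vi). In F# minor the chord on that degree is D, so here it functions as bVI, borrowed from the parallel minor.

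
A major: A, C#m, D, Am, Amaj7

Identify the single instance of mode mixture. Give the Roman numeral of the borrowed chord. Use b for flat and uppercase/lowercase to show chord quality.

i

In A major the diatonic chords are A, Bm, C#m, D, E, F#m, G#dim. A, C#m, D and Amaj7 all belong to that set. But Am (A–C–E) is foreign: the diatonic I on degree 1 is A, whereas Am comes from A minor. It is labeled i.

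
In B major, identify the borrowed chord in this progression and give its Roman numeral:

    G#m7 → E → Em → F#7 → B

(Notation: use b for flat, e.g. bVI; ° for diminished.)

iv

B major has the diatonic set B, C#m, D#m, E, F#, G#m, A#dim. G#m7, E, F#7 and B are all diatonic. But Em (E–G–B) is foreign: the diatonic IV on degree 4 is E, whereas Em comes from B minor. It is labeled iv.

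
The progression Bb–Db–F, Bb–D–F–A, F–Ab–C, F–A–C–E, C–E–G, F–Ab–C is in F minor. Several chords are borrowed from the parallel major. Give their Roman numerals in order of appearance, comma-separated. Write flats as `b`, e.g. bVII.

F minor has the diatonic set Fm, Gdim, Ab, Bbm, C, Db, Eb (with V from harmonic minor). Of the given chords, Bb–Db–F = Bbm, F–Ab–C = Fm and C–E–G = C are diatonic. Bb–D–F–A doesn't fit — on degree 4 F minor would have Bbm (iv). Bbmaj7 is the degree-4 chord of F major, so it is the borrowed IVmaj7. F–A–C–E is not: scale degree 1 in F minor carries Fm (i). In F major the chord on that degree is Fmaj7, so here it functions as Imaj7, borrowed from the parallel major.

IVmaj7, Imaj7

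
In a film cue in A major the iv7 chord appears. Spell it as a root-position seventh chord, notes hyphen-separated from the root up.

D-F-A-C

The root, D, is scale degree 4 — the same note in A major and A minor; only the chord quality changes. Building the minor-seventh chord from the parallel minor on D: D–F–A–C.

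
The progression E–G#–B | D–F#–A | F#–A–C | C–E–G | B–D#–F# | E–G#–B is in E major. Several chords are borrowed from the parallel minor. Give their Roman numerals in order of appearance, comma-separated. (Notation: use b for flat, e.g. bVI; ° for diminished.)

E major has the diatonic set E, F#m, G#m, A, B, C#m, D#dim. Of the given chords, E–G#–B = E and B–D#–F# = B are diatonic. D–F#–A doesn't fit — on degree 7 E major would have D#dim (vii°). D is the degree-7 chord of E minor, so it is the borrowed bVII. F#–A–C is not: scale degree 2 in E major carries F#m (ii). In E minor the chord on that degree is F#dim, so here it functions as ii°, borrowed from the parallel minor. C–E–G is not: scale degree 6 in E major carries C#m (vi). In E minor the chord on that degree is C, so here it functions as bVI, borrowed from the parallel minor.

bVII, ii°, bVI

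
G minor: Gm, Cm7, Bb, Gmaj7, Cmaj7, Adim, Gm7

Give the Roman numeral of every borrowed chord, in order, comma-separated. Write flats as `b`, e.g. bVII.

G minor has the diatonic set Gm, Adim, Bb, Cm, D, Eb, F (with V from harmonic minor). Of the given chords, Gm, Cm7, Bb, Adim and Gm7 are diatonic. Gmaj7 (G–B–D–F#) is not: scale degree 1 in G minor carries Gm (i). In G major the chord on that degree is Gmaj7, so here it functions as Imaj7, borrowed from the parallel major. Cmaj7 (C–E–G–B) doesn't fit — on degree 4 G minor would have Cm (iv). Cmaj7 is the degree-4 chord of G major, so it is the borrowed IVmaj7.

Imaj7, IVmaj7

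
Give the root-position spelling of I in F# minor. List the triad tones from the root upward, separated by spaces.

I is built on scale degree 1, which is F# in both F# minor and its parallel. Building the major chord from the parallel major on F#: F#–A#–C#.

F# A# C#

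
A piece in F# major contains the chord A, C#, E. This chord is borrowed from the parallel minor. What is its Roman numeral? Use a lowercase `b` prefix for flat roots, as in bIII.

bIII

In F# major scale degree 3 is A#; A is its lowered form, from F# minor. A–C#–E is a major chord — the form found in F# minor, not the diatonic iii (A#m). Borrowed into F# major it is written bIII.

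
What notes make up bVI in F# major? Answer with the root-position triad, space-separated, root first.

D F# A

The root of bVI is the lowered 6th degree: D# becomes D. Building the major chord from the parallel minor on D: D–F#–A.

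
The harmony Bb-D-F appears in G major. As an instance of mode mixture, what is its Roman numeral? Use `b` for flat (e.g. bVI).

Bb is the lowered form of scale degree 3 in G major (the diatonic degree 3 is B). Bb–D–F is a major chord — the form found in G minor, not the diatonic iii (Bm). Borrowed into G major it is written bIII.

bIII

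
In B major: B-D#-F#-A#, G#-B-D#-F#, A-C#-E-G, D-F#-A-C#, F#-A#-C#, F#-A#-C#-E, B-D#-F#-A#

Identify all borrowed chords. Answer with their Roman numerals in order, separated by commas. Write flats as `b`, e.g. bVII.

bVII7, bIIImaj7

The diatonic triads in B major are B, C#m, D#m, E, F#, G#m, A#dim. Of the given chords, B–D#–F#–A# = Bmaj7, G#–B–D#–F# = G#m7, F#–A#–C# = F# and F#–A#–C#–E = F#7 are diatonic. A–C#–E–G doesn't fit — on degree 7 B major would have A#dim (vii°). A7 is the degree-7 chord of B minor, so it is the borrowed bVII7. D–F#–A–C# doesn't fit — on degree 3 B major would have D#m (iii). Dmaj7 is the degree-3 chord of B minor, so it is the borrowed bIIImaj7.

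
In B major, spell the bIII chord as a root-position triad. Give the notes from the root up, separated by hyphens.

The root of bIII is the lowered 3rd degree: D# becomes D. In B minor the chord on D is D–F#–A.

D-F#-A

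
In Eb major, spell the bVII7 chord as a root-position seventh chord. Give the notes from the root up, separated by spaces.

The root of bVII7 is the lowered 7th degree: D becomes Db. In Eb minor the chord on Db is Db–F–Ab–Cb.

Db F Ab Cb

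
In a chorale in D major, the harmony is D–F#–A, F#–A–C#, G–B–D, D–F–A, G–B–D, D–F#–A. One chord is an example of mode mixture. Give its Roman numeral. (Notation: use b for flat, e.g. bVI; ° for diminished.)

i

D major has the diatonic set D, Em, F#m, G, A, Bm, C#dim. Of the given chords, D–F#–A = D, F#–A–C# = F#m and G–B–D = G are diatonic. D–F–A doesn't fit — on degree 1 D major would have D (I). Dm is the degree-1 chord of D minor, so it is the borrowed i.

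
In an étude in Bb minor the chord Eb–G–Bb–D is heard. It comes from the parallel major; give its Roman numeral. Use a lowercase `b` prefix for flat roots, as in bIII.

The root Eb is the diatonic 4th degree of Bb minor; the borrowing shows in the chord quality. Eb–G–Bb–D is a major-seventh chord — the form found in Bb major, not the diatonic iv (Ebm). Borrowed into Bb minor it is written IVmaj7.

IVmaj7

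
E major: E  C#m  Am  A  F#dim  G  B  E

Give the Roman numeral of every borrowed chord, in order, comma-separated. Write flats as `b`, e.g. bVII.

iv, ii°, bIII

The diatonic triads in E major are E, F#m, G#m, A, B, C#m, D#dim. E, C#m, A and B all belong to that set. But Am (A–C–E) is foreign: the diatonic IV on degree 4 is A, whereas Am comes from E minor. It is labeled iv. F#dim (F#–A–C) doesn't fit — on degree 2 E major would have F#m (ii). F#dim is the degree-2 chord of E minor, so it is the borrowed ii°. G (G–B–D) is not: scale degree 3 in E major carries G#m (iii). In E minor the chord on that degree is G, so here it functions as bIII, borrowed from the parallel minor.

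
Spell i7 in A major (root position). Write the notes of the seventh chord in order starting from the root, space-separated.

i7 is built on scale degree 1, which is A in both A major and its parallel. Stacking thirds in A minor on A gives A–C–E–G.

A C E G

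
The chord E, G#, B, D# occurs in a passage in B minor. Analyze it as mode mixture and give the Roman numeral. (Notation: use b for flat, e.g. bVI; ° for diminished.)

E is scale degree 4 in B minor. E–G#–B–D# is a major-seventh chord — the form found in B major, not the diatonic iv (Em). Borrowed into B minor it is written IVmaj7.

IVmaj7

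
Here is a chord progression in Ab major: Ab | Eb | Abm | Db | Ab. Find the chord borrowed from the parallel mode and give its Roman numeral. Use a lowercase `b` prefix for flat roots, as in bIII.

Ab major has the diatonic set Ab, Bbm, Cm, Db, Eb, Fm, Gdim. Ab, Eb and Db all belong to that set. Abm (Ab–Cb–Eb) is not: scale degree 1 in Ab major carries Ab (I). In Ab minor the chord on that degree is Abm, so here it functions as i, borrowed from the parallel minor.

i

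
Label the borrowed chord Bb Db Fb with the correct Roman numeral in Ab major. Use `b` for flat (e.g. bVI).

Bb is scale degree 2 in Ab major. Bb–Db–Fb is a diminished chord — the form found in Ab minor, not the diatonic ii (Bbm). Borrowed into Ab major it is written ii°.

ii°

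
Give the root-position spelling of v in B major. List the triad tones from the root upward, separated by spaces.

F# A C#

The root, F#, is scale degree 5 — the same note in B major and B minor; only the chord quality changes. Building the minor chord from the parallel minor on F#: F#–A–C#.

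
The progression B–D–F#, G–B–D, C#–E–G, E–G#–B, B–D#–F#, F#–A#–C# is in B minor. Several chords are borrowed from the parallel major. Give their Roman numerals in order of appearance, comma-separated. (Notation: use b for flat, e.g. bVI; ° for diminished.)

IV, I

B minor has the diatonic set Bm, C#dim, D, Em, F#, G, A (with V from harmonic minor). Of the given chords, B–D–F# = Bm, G–B–D = G, C#–E–G = C#dim and F#–A#–C# = F# are diatonic. E–G#–B is not: scale degree 4 in B minor carries Em (iv). In B major the chord on that degree is E, so here it functions as IV, borrowed from the parallel major. B–D#–F# doesn't fit — on degree 1 B minor would have Bm (i). B is the degree-1 chord of B major, so it is the borrowed I.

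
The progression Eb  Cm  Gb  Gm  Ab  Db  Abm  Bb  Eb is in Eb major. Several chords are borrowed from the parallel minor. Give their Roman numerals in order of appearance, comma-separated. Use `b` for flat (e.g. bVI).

Eb major has the diatonic set Eb, Fm, Gm, Ab, Bb, Cm, Ddim. Eb, Cm, Gm, Ab and Bb are all diatonic. But Gb (Gb–Bb–Db) is foreign: the diatonic iii on degree 3 is Gm, whereas Gb comes from Eb minor. It is labeled bIII. Db (Db–F–Ab) is not: scale degree 7 in Eb major carries Ddim (vii°). In Eb minor the chord on that degree is Db, so here it functions as bVII, borrowed from the parallel minor. But Abm (Ab–Cb–Eb) is foreign: the diatonic IV on degree 4 is Ab, whereas Abm comes from Eb minor. It is labeled iv.

bIII, bVII, iv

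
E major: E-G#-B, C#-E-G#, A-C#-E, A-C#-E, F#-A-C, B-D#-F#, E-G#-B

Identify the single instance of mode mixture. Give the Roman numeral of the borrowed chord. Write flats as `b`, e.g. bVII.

In E major the diatonic chords are E, F#m, G#m, A, B, C#m, D#dim. E–G#–B = E, C#–E–G# = C#m, A–C#–E = A and B–D#–F# = B are all diatonic. But F#–A–C is foreign: the diatonic ii on degree 2 is F#m, whereas F#dim comes from E minor. It is labeled ii°.

ii°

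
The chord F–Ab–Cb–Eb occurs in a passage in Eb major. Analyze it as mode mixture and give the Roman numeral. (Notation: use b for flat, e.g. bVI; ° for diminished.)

The root F is the diatonic 2nd degree of Eb major; the borrowing shows in the chord quality. F–Ab–Cb–Eb is a half-diminished-seventh chord — the form found in Eb minor, not the diatonic ii (Fm). Borrowed into Eb major it is written iiø7.

iiø7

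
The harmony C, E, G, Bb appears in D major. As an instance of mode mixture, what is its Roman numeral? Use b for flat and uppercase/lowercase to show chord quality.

The root C is the lowered 7th scale degree — diatonically D major has C# there. The diatonic chord on degree 7 would be C#dim (vii°), but C–E–G–Bb is the dominant-seventh chord from D minor. As a borrowed chord it is labeled bVII7.

bVII7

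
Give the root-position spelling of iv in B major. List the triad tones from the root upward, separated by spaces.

E G B

The root, E, is scale degree 4 — the same note in B major and B minor; only the chord quality changes. Stacking thirds in B minor on E gives E–G–B.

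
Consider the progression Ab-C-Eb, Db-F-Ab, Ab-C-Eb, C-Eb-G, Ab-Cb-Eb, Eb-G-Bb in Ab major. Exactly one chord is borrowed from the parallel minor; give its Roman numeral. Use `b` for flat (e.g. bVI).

i

Ab major has the diatonic set Ab, Bbm, Cm, Db, Eb, Fm, Gdim. Ab–C–Eb = Ab, Db–F–Ab = Db, C–Eb–G = Cm and Eb–G–Bb = Eb are all diatonic. Ab–Cb–Eb doesn't fit — on degree 1 Ab major would have Ab (I). Abm is the degree-1 chord of Ab minor, so it is the borrowed i.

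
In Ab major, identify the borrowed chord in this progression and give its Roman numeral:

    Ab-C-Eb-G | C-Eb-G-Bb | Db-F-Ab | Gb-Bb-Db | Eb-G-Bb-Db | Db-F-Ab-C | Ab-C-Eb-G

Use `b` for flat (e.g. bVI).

In Ab major the diatonic chords are Ab, Bbm, Cm, Db, Eb, Fm, Gdim. Ab–C–Eb–G = Abmaj7, C–Eb–G–Bb = Cm7, Db–F–Ab = Db, Eb–G–Bb–Db = Eb7 and Db–F–Ab–C = Dbmaj7 all belong to that set. Gb–Bb–Db doesn't fit — on degree 7 Ab major would have Gdim (vii°). Gb is the degree-7 chord of Ab minor, so it is the borrowed bVII.

bVII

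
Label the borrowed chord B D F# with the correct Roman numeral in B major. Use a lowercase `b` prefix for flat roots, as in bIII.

The root B is the diatonic 1st degree of B major; the borrowing shows in the chord quality. The diatonic chord on degree 1 would be B (I), but B–D–F# is the minor chord from B minor. As a borrowed chord it is labeled i.

i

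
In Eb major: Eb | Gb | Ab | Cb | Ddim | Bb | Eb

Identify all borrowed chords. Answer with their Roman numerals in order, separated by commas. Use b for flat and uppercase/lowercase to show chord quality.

bIII, bVI

In Eb major the diatonic chords are Eb, Fm, Gm, Ab, Bb, Cm, Ddim. Eb, Ab, Ddim and Bb are all diatonic. Gb (Gb–Bb–Db) is not: scale degree 3 in Eb major carries Gm (iii). In Eb minor the chord on that degree is Gb, so here it functions as bIII, borrowed from the parallel minor. But Cb (Cb–Eb–Gb) is foreign: the diatonic vi on degree 6 is Cm, whereas Cb comes from Eb minor. It is labeled bVI.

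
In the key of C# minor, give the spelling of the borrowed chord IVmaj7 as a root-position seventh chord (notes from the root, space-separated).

IVmaj7 is built on scale degree 4, which is F# in both C# minor and its parallel. In C# major the chord on F# is F#–A#–C#–E#.

F# A# C# E#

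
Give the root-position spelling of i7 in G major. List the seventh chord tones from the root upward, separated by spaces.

i7 is built on scale degree 1, which is G in both G major and its parallel. Building the minor-seventh chord from the parallel minor on G: G–Bb–D–F.

G Bb D F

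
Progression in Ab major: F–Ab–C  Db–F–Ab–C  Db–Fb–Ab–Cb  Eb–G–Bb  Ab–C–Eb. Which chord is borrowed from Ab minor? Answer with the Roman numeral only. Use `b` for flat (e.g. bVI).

Ab major has the diatonic set Ab, Bbm, Cm, Db, Eb, Fm, Gdim. F–Ab–C = Fm, Db–F–Ab–C = Dbmaj7, Eb–G–Bb = Eb and Ab–C–Eb = Ab are all diatonic. Db–Fb–Ab–Cb doesn't fit — on degree 4 Ab major would have Db (IV). Dbm7 is the degree-4 chord of Ab minor, so it is the borrowed iv7.

iv7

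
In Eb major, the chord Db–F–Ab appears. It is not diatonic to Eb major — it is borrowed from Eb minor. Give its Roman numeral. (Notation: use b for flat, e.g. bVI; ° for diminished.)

bVII

In Eb major scale degree 7 is D; Db is its lowered form, from Eb minor. Db–F–Ab is a major chord — the form found in Eb minor, not the diatonic vii° (Ddim). Borrowed into Eb major it is written bVII.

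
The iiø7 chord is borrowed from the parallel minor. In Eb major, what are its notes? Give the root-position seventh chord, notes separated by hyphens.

iiø7 is built on scale degree 2, which is F in both Eb major and its parallel. Stacking thirds in Eb minor on F gives F–Ab–Cb–Eb.

F-Ab-Cb-Eb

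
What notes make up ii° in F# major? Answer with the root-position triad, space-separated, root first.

ii° is built on scale degree 2, which is G# in both F# major and its parallel. Stacking thirds in F# minor on G# gives G#–B–D.

G# B D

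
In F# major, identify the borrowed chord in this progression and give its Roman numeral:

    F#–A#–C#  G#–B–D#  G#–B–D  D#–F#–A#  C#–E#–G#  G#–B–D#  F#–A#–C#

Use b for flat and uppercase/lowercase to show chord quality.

ii°

The diatonic triads in F# major are F#, G#m, A#m, B, C#, D#m, E#dim. F#–A#–C# = F#, G#–B–D# = G#m, D#–F#–A# = D#m and C#–E#–G# = C# are all diatonic. G#–B–D is not: scale degree 2 in F# major carries G#m (ii). In F# minor the chord on that degree is G#dim, so here it functions as ii°, borrowed from the parallel minor.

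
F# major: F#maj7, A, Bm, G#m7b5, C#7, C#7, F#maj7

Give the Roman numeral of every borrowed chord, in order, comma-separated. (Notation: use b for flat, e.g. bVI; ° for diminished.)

bIII, iv, iiø7

F# major has the diatonic set F#, G#m, A#m, B, C#, D#m, E#dim. F#maj7 and C#7 are both diatonic. A (A–C#–E) is not: scale degree 3 in F# major carries A#m (iii). In F# minor the chord on that degree is A, so here it functions as bIII, borrowed from the parallel minor. Bm (B–D–F#) doesn't fit — on degree 4 F# major would have B (IV). Bm is the degree-4 chord of F# minor, so it is the borrowed iv. G#m7b5 (G#–B–D–F#) doesn't fit — on degree 2 F# major would have G#m (ii). G#m7b5 is the degree-2 chord of F# minor, so it is the borrowed iiø7.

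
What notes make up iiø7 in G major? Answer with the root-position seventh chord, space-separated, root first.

The root, A, is scale degree 2 — the same note in G major and G minor; only the chord quality changes. Building the half-diminished-seventh chord from the parallel minor on A: A–C–Eb–G.

A C Eb G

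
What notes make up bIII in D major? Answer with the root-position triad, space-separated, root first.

The root of bIII is the lowered 3rd degree: F# becomes F. Stacking thirds in D minor on F gives F–A–C.

F A C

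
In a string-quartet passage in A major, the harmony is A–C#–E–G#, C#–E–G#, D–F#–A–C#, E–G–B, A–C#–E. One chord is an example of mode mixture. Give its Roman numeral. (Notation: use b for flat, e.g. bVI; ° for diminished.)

In A major the diatonic chords are A, Bm, C#m, D, E, F#m, G#dim. A–C#–E–G# = Amaj7, C#–E–G# = C#m, D–F#–A–C# = Dmaj7 and A–C#–E = A all belong to that set. E–G–B doesn't fit — on degree 5 A major would have E (V). Em is the degree-5 chord of A minor, so it is the borrowed v.

v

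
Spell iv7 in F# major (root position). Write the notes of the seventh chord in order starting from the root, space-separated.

B D F# A

iv7 is built on scale degree 4, which is B in both F# major and its parallel. In F# minor the chord on B is B–D–F#–A.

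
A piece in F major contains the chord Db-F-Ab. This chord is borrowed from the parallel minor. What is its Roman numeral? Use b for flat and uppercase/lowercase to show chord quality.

The root Db is the lowered 6th scale degree — diatonically F major has D there. The diatonic chord on degree 6 would be Dm (vi), but Db–F–Ab is the major chord from F minor. As a borrowed chord it is labeled bVI.

bVI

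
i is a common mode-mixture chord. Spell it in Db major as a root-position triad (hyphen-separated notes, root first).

i is built on scale degree 1, which is Db in both Db major and its parallel. In Db minor the chord on Db is Db–Fb–Ab.

Db-Fb-Ab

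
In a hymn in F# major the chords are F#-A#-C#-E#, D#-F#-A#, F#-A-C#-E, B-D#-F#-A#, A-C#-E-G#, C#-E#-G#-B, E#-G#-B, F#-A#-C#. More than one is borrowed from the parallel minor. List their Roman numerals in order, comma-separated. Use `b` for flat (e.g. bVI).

i7, bIIImaj7

In F# major the diatonic chords are F#, G#m, A#m, B, C#, D#m, E#dim. F#–A#–C#–E# = F#maj7, D#–F#–A# = D#m, B–D#–F#–A# = Bmaj7, C#–E#–G#–B = C#7, E#–G#–B = E#dim and F#–A#–C# = F# are all diatonic. F#–A–C#–E doesn't fit — on degree 1 F# major would have F# (I). F#m7 is the degree-1 chord of F# minor, so it is the borrowed i7. But A–C#–E–G# is foreign: the diatonic iii on degree 3 is A#m, whereas Amaj7 comes from F# minor. It is labeled bIIImaj7.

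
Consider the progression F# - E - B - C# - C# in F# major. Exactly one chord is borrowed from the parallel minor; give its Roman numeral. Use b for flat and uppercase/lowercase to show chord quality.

bVII

F# major has the diatonic set F#, G#m, A#m, B, C#, D#m, E#dim. F#, B and C# are all diatonic. E (E–G#–B) doesn't fit — on degree 7 F# major would have E#dim (vii°). E is the degree-7 chord of F# minor, so it is the borrowed bVII.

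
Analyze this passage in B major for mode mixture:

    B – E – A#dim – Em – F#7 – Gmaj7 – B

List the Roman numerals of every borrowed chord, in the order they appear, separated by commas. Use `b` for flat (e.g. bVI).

iv, bVImaj7

The diatonic triads in B major are B, C#m, D#m, E, F#, G#m, A#dim. B, E, A#dim and F#7 all belong to that set. Em (E–G–B) doesn't fit — on degree 4 B major would have E (IV). Em is the degree-4 chord of B minor, so it is the borrowed iv. Gmaj7 (G–B–D–F#) is not: scale degree 6 in B major carries G#m (vi). In B minor the chord on that degree is Gmaj7, so here it functions as bVImaj7, borrowed from the parallel minor.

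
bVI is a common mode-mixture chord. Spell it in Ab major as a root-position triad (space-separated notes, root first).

Fb Ab Cb

The root of bVI is the lowered 6th degree: F becomes Fb. Stacking thirds in Ab minor on Fb gives Fb–Ab–Cb.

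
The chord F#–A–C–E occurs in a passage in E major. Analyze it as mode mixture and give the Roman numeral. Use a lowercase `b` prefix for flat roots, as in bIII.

The root F# is the diatonic 2nd degree of E major; the borrowing shows in the chord quality. F#–A–C–E is a half-diminished-seventh chord — the form found in E minor, not the diatonic ii (F#m). Borrowed into E major it is written iiø7.

iiø7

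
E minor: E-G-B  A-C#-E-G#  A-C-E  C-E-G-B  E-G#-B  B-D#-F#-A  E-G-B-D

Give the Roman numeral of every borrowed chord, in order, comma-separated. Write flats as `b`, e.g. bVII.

IVmaj7, I

E minor has the diatonic set Em, F#dim, G, Am, B, C, D (with V from harmonic minor). E–G–B = Em, A–C–E = Am, C–E–G–B = Cmaj7, B–D#–F#–A = B7 and E–G–B–D = Em7 are all diatonic. A–C#–E–G# doesn't fit — on degree 4 E minor would have Am (iv). Amaj7 is the degree-4 chord of E major, so it is the borrowed IVmaj7. E–G#–B is not: scale degree 1 in E minor carries Em (i). In E major the chord on that degree is E, so here it functions as I, borrowed from the parallel major.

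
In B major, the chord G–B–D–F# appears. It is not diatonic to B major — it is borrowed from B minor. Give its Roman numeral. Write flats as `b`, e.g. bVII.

bVImaj7

G is the lowered form of scale degree 6 in B major (the diatonic degree 6 is G#). The diatonic chord on degree 6 would be G#m (vi), but G–B–D–F# is the major-seventh chord from B minor. As a borrowed chord it is labeled bVImaj7.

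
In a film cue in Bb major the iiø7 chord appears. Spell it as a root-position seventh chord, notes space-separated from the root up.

C Eb Gb Bb

iiø7 is built on scale degree 2, which is C in both Bb major and its parallel. In Bb minor the chord on C is C–Eb–Gb–Bb.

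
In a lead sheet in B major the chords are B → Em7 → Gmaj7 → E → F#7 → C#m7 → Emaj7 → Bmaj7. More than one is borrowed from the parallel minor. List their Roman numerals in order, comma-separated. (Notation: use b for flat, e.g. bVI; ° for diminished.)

iv7, bVImaj7

In B major the diatonic chords are B, C#m, D#m, E, F#, G#m, A#dim. Of the given chords, B, E, F#7, C#m7, Emaj7 and Bmaj7 are diatonic. Em7 (E–G–B–D) doesn't fit — on degree 4 B major would have E (IV). Em7 is the degree-4 chord of B minor, so it is the borrowed iv7. Gmaj7 (G–B–D–F#) is not: scale degree 6 in B major carries G#m (vi). In B minor the chord on that degree is Gmaj7, so here it functions as bVImaj7, borrowed from the parallel minor.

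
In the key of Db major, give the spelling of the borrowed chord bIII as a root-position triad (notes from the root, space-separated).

bIII is built on the lowered scale degree 3. In Db major degree 3 is F; lowered it becomes Fb. Building the major chord from the parallel minor on Fb: Fb–Ab–Cb.

Fb Ab Cb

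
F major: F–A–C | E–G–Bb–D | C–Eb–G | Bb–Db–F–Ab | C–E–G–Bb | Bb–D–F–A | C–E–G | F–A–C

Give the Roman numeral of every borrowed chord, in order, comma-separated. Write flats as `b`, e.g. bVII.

In F major the diatonic chords are F, Gm, Am, Bb, C, Dm, Edim. F–A–C = F, E–G–Bb–D = Em7b5, C–E–G–Bb = C7, Bb–D–F–A = Bbmaj7 and C–E–G = C are all diatonic. C–Eb–G is not: scale degree 5 in F major carries C (V). In F minor the chord on that degree is Cm, so here it functions as v, borrowed from the parallel minor. But Bb–Db–F–Ab is foreign: the diatonic IV on degree 4 is Bb, whereas Bbm7 comes from F minor. It is labeled iv7.

v, iv7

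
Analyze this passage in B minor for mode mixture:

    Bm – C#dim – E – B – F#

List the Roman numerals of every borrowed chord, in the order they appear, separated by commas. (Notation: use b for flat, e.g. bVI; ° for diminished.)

B minor has the diatonic set Bm, C#dim, D, Em, F#, G, A (with V from harmonic minor). Bm, C#dim and F# are all diatonic. But E (E–G#–B) is foreign: the diatonic iv on degree 4 is Em, whereas E comes from B major. It is labeled IV. But B (B–D#–F#) is foreign: the diatonic i on degree 1 is Bm, whereas B comes from B major. It is labeled I.

IV, I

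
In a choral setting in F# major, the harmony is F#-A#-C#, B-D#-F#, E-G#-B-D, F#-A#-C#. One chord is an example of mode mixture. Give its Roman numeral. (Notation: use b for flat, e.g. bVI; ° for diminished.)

The diatonic triads in F# major are F#, G#m, A#m, B, C#, D#m, E#dim. F#–A#–C# = F# and B–D#–F# = B are both diatonic. E–G#–B–D doesn't fit — on degree 7 F# major would have E#dim (vii°). E7 is the degree-7 chord of F# minor, so it is the borrowed bVII7.

bVII7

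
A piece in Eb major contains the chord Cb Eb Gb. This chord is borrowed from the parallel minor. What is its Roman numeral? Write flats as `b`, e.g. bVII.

bVI

The root Cb is the lowered 6th scale degree — diatonically Eb major has C there. Diatonically Eb major has Cm (vi) on that degree; Cb–Eb–Gb is instead the major chord native to Eb minor, so it takes the label bVI.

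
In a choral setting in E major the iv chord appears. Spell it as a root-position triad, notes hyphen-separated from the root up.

iv is built on scale degree 4, which is A in both E major and its parallel. Building the minor chord from the parallel minor on A: A–C–E.

A-C-E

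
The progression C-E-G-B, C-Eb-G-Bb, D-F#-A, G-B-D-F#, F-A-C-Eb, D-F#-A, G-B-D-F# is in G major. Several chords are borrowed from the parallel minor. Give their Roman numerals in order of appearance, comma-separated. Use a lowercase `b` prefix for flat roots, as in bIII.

iv7, bVII7

The diatonic triads in G major are G, Am, Bm, C, D, Em, F#dim. C–E–G–B = Cmaj7, D–F#–A = D and G–B–D–F# = Gmaj7 all belong to that set. But C–Eb–G–Bb is foreign: the diatonic IV on degree 4 is C, whereas Cm7 comes from G minor. It is labeled iv7. But F–A–C–Eb is foreign: the diatonic vii° on degree 7 is F#dim, whereas F7 comes from G minor. It is labeled bVII7.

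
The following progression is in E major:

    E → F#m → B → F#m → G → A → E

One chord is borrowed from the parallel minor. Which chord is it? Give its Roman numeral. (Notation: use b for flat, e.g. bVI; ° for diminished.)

In E major the diatonic chords are E, F#m, G#m, A, B, C#m, D#dim. Of the given chords, E, F#m, B and A are diatonic. G (G–B–D) is not: scale degree 3 in E major carries G#m (iii). In E minor the chord on that degree is G, so here it functions as bIII, borrowed from the parallel minor.

bIII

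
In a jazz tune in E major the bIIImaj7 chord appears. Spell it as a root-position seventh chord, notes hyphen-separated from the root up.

G-B-D-F#

Scale degree 3 in E major is G#. bIIImaj7 uses the lowered form, G, taken from E minor. Stacking thirds in E minor on G gives G–B–D–F#.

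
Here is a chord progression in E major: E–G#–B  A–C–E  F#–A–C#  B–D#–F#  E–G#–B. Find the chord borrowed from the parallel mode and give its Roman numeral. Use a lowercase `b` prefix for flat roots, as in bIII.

iv

The diatonic triads in E major are E, F#m, G#m, A, B, C#m, D#dim. Of the given chords, E–G#–B = E, F#–A–C# = F#m and B–D#–F# = B are diatonic. A–C–E doesn't fit — on degree 4 E major would have A (IV). Am is the degree-4 chord of E minor, so it is the borrowed iv.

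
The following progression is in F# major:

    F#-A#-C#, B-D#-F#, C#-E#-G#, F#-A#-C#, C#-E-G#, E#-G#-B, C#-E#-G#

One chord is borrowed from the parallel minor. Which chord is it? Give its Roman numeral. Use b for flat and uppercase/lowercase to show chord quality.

The diatonic triads in F# major are F#, G#m, A#m, B, C#, D#m, E#dim. F#–A#–C# = F#, B–D#–F# = B, C#–E#–G# = C# and E#–G#–B = E#dim all belong to that set. C#–E–G# doesn't fit — on degree 5 F# major would have C# (V). C#m is the degree-5 chord of F# minor, so it is the borrowed v.

v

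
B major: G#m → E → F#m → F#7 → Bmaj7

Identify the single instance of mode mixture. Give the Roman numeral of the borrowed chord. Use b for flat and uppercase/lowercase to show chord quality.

v

In B major the diatonic chords are B, C#m, D#m, E, F#, G#m, A#dim. Of the given chords, G#m, E, F#7 and Bmaj7 are diatonic. But F#m (F#–A–C#) is foreign: the diatonic V on degree 5 is F#, whereas F#m comes from B minor. It is labeled v.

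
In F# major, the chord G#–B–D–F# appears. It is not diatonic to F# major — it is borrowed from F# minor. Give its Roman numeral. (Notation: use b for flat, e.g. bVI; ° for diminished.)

iiø7

G# is scale degree 2 in F# major. G#–B–D–F# is a half-diminished-seventh chord — the form found in F# minor, not the diatonic ii (G#m). Borrowed into F# major it is written iiø7.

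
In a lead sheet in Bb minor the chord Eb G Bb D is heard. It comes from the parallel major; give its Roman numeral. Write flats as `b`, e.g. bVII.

The root Eb is the diatonic 4th degree of Bb minor; the borrowing shows in the chord quality. Eb–G–Bb–D is a major-seventh chord — the form found in Bb major, not the diatonic iv (Ebm). Borrowed into Bb minor it is written IVmaj7.

IVmaj7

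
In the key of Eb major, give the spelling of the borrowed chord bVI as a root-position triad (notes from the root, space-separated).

Scale degree 6 in Eb major is C. bVI uses the lowered form, Cb, taken from Eb minor. Stacking thirds in Eb minor on Cb gives Cb–Eb–Gb.

Cb Eb Gb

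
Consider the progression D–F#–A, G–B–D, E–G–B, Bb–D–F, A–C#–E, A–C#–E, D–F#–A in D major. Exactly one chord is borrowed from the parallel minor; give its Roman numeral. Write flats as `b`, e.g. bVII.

In D major the diatonic chords are D, Em, F#m, G, A, Bm, C#dim. Of the given chords, D–F#–A = D, G–B–D = G, E–G–B = Em and A–C#–E = A are diatonic. But Bb–D–F is foreign: the diatonic vi on degree 6 is Bm, whereas Bb comes from D minor. It is labeled bVI.

bVI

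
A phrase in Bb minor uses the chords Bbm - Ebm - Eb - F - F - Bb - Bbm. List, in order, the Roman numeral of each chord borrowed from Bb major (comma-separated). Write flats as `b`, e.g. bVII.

IV, I

In Bb minor (with V from harmonic minor) the diatonic chords are Bbm, Cdim, Db, Ebm, F, Gb, Ab. Bbm, Ebm and F all belong to that set. Eb (Eb–G–Bb) doesn't fit — on degree 4 Bb minor would have Ebm (iv). Eb is the degree-4 chord of Bb major, so it is the borrowed IV. Bb (Bb–D–F) doesn't fit — on degree 1 Bb minor would have Bbm (i). Bb is the degree-1 chord of Bb major, so it is the borrowed I.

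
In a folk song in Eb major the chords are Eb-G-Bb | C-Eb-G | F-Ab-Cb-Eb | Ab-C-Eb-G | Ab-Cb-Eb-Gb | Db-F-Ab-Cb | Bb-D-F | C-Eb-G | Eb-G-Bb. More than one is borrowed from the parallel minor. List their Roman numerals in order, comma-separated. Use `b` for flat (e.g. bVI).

iiø7, iv7, bVII7

In Eb major the diatonic chords are Eb, Fm, Gm, Ab, Bb, Cm, Ddim. Eb–G–Bb = Eb, C–Eb–G = Cm, Ab–C–Eb–G = Abmaj7 and Bb–D–F = Bb all belong to that set. F–Ab–Cb–Eb is not: scale degree 2 in Eb major carries Fm (ii). In Eb minor the chord on that degree is Fm7b5, so here it functions as iiø7, borrowed from the parallel minor. But Ab–Cb–Eb–Gb is foreign: the diatonic IV on degree 4 is Ab, whereas Abm7 comes from Eb minor. It is labeled iv7. Db–F–Ab–Cb is not: scale degree 7 in Eb major carries Ddim (vii°). In Eb minor the chord on that degree is Db7, so here it functions as bVII7, borrowed from the parallel minor.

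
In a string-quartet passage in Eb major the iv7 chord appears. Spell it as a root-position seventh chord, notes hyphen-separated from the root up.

The root, Ab, is scale degree 4 — the same note in Eb major and Eb minor; only the chord quality changes. Stacking thirds in Eb minor on Ab gives Ab–Cb–Eb–Gb.

Ab-Cb-Eb-Gb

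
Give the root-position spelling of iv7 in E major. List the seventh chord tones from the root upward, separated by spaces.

A C E G

iv7 is built on scale degree 4, which is A in both E major and its parallel. Stacking thirds in E minor on A gives A–C–E–G.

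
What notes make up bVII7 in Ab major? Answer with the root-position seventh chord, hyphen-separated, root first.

Gb-Bb-Db-Fb

The root of bVII7 is the lowered 7th degree: G becomes Gb. Stacking thirds in Ab minor on Gb gives Gb–Bb–Db–Fb.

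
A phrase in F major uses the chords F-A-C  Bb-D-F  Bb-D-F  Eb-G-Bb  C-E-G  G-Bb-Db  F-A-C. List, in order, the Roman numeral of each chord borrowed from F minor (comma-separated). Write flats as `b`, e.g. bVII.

The diatonic triads in F major are F, Gm, Am, Bb, C, Dm, Edim. F–A–C = F, Bb–D–F = Bb and C–E–G = C all belong to that set. But Eb–G–Bb is foreign: the diatonic vii° on degree 7 is Edim, whereas Eb comes from F minor. It is labeled bVII. G–Bb–Db is not: scale degree 2 in F major carries Gm (ii). In F minor the chord on that degree is Gdim, so here it functions as ii°, borrowed from the parallel minor.

bVII, ii°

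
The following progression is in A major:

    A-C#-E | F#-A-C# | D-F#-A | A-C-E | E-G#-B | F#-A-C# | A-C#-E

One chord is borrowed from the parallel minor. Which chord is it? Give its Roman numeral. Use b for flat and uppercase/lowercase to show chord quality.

A major has the diatonic set A, Bm, C#m, D, E, F#m, G#dim. A–C#–E = A, F#–A–C# = F#m, D–F#–A = D and E–G#–B = E are all diatonic. A–C–E doesn't fit — on degree 1 A major would have A (I). Am is the degree-1 chord of A minor, so it is the borrowed i.

i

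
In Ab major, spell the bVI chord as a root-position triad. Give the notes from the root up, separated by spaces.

The root of bVI is the lowered 6th degree: F becomes Fb. In Ab minor the chord on Fb is Fb–Ab–Cb.

Fb Ab Cb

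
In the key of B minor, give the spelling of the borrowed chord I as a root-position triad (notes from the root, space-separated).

The root, B, is scale degree 1 — the same note in B minor and B major; only the chord quality changes. In B major the chord on B is B–D#–F#.

B D# F#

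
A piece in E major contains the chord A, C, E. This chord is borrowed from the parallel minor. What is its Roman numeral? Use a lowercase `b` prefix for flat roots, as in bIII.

A is scale degree 4 in E major. Diatonically E major has A (IV) on that degree; A–C–E is instead the minor chord native to E minor, so it takes the label iv.

iv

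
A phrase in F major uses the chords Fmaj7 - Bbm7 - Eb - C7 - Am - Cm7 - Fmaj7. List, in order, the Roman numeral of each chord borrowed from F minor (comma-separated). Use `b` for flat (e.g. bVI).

iv7, bVII, v7

The diatonic triads in F major are F, Gm, Am, Bb, C, Dm, Edim. Fmaj7, C7 and Am are all diatonic. But Bbm7 (Bb–Db–F–Ab) is foreign: the diatonic IV on degree 4 is Bb, whereas Bbm7 comes from F minor. It is labeled iv7. Eb (Eb–G–Bb) doesn't fit — on degree 7 F major would have Edim (vii°). Eb is the degree-7 chord of F minor, so it is the borrowed bVII. Cm7 (C–Eb–G–Bb) doesn't fit — on degree 5 F major would have C (V). Cm7 is the degree-5 chord of F minor, so it is the borrowed v7.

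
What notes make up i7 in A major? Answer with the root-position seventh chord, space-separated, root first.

The root, A, is scale degree 1 — the same note in A major and A minor; only the chord quality changes. Stacking thirds in A minor on A gives A–C–E–G.

A C E G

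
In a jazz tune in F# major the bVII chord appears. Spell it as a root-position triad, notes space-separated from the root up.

E G# B

The root of bVII is the lowered 7th degree: E# becomes E. Building the major chord from the parallel minor on E: E–G#–B.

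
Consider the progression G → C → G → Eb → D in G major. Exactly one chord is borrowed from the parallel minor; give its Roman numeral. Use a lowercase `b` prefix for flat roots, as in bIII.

G major has the diatonic set G, Am, Bm, C, D, Em, F#dim. G, C and D are all diatonic. Eb (Eb–G–Bb) is not: scale degree 6 in G major carries Em (vi). In G minor the chord on that degree is Eb, so here it functions as bVI, borrowed from the parallel minor.

bVI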